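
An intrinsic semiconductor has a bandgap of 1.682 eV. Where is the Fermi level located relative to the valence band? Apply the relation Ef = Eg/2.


Step 1: For an intrinsic semiconductor, the Fermi level sits at midgap.
Step 2: Ef = Eg / 2 = 1.682 / 2 = 0.841 eV

0.841


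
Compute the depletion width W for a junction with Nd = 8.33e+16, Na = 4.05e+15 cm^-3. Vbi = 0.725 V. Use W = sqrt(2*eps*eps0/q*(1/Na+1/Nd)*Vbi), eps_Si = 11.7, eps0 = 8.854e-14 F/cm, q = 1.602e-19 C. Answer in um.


Step 1: 1/Na + 1/Nd = 1/4.05e+15 + 1/8.33e+16 = 2.58918e-16
Step 2: 2*eps*eps0/q = 2*11.7*8.854e-14/1.602e-19 = 1.293281e+07
Step 3: W^2 = 1.293281e+07 * 2.58918e-16 * 0.725 = 2.42769e-09
Step 4: W = sqrt(2.42769e-09) = 4.927e-05 cm = 0.4927 um

0.4927


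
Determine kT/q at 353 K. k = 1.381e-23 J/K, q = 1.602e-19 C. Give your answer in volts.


Step 1: kT = 1.381e-23 * 353 = 4.87493e-21 J
Step 2: Vt = kT/q = 4.87493e-21 / 1.602e-19
Step 3: Vt = 0.03043 V

0.03043


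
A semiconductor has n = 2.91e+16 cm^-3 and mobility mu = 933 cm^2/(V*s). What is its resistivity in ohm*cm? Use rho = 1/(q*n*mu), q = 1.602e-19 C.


Step 1: sigma = q * n * mu = 1.602e-19 * 2.91e+16 * 933 = 4.34948e+00 S/cm
Step 2: rho = 1 / sigma = 1 / 4.34948e+00 = 0.2299 ohm*cm

0.2299


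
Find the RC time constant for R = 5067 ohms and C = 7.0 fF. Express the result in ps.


Step 1: tau = R * C
Step 2: tau = 5067 * 7.0 fF = 5067 * 7.0e-15 F
Step 3: tau = 3.5469e-11 s = 35.469 ps

35.469


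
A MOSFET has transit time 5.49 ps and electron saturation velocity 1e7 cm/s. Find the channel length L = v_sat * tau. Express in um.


Step 1: tau in seconds = 5.49 ps * 1e-12 = 5.4900e-12 s
Step 2: L = v_sat * tau = 1e7 * 5.4900e-12 = 5.4900e-05 cm
Step 3: L in um = 5.4900e-05 * 1e4 = 0.549 um

0.549


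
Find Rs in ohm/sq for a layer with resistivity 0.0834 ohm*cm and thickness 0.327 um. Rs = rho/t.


Step 1: Convert thickness to cm: t = 0.327 um = 3.2700e-05 cm
Step 2: Rs = rho / t = 0.0834 / 3.2700e-05
Step 3: Rs = 2550.5 ohm/sq

2550.5


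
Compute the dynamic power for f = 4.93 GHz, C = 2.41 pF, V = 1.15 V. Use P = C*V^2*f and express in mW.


Step 1: V^2 = 1.15^2 = 1.3225 V^2
Step 2: P = C*V^2*f = 2.41e-12 F * 1.3225 * 4.93e9 Hz
Step 3: P = 1.571301925e-02 W
Step 4: P = 15.713 mW

15.713


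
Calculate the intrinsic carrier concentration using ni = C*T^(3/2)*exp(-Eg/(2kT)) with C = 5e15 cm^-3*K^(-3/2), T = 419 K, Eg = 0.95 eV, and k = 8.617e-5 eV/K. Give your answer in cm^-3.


Step 1: Compute kT = 8.617e-5 * 419 = 0.03610523 eV
Step 2: Exponent = -Eg/(2kT) = -0.95/(2*0.03610523) = -13.15599
Step 3: T^(3/2) = 419^1.5 = 8576.72
Step 4: ni = 5e15 * 8576.72 * exp(-13.15599) = 8.29e+13 cm^-3

8.29e+13


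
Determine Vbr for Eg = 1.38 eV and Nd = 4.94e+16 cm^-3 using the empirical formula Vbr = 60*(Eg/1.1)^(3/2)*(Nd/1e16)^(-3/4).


Step 1: Eg/1.1 = 1.38/1.1 = 1.254545
Step 2: (Eg/1.1)^1.5 = 1.254545^1.5 = 1.405172
Step 3: (Nd/1e16)^(-0.75) = (4.94)^(-0.75) = 0.301790
Step 4: Vbr = 60 * 1.405172 * 0.301790 = 25.4 V

25.4


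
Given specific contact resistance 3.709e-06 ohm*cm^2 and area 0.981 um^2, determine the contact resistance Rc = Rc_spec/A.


Step 1: Convert area to cm^2: 0.981 um^2 = 9.8100e-09 cm^2
Step 2: Rc = Rc_spec / A = 3.709e-06 / 9.8100e-09
Step 3: Rc = 3.78e+02 ohms

3.78e+02


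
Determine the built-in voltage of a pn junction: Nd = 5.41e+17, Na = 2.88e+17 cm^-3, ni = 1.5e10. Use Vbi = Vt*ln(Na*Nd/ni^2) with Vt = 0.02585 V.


Step 1: Compute Na*Nd/ni^2 = 2.88e+17 * 5.41e+17 / (1.5e10)^2 = 6.9248e+14
Step 2: ln(6.9248e+14) = 34.1713
Step 3: Vbi = 0.02585 * 34.1713 = 0.883 V

0.883


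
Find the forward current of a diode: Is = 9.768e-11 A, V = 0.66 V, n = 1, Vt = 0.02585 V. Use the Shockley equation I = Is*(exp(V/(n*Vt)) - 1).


Step 1: V/(n*Vt) = 0.66/(1*0.02585) = 25.5319
Step 2: exp(25.5319) = 1.2256e+11
Step 3: I = 9.768e-11 * (1.2256e+11 - 1) = 1.20e+01 A

1.20e+01


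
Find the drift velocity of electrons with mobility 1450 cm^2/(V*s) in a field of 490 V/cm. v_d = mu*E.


Step 1: v_d = mu * E
Step 2: v_d = 1450 * 490 = 710500
Step 3: v_d = 7.11e+05 cm/s

7.11e+05


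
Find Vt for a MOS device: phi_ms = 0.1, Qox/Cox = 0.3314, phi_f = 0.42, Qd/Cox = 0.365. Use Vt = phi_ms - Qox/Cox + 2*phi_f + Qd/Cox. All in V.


Step 1: Vt = phi_ms - Qox/Cox + 2*phi_f + Qd/Cox
Step 2: Vt = 0.1 - 0.3314 + 2*0.42 + 0.365
Step 3: Vt = 0.1 - 0.3314 + 0.84 + 0.365
Step 4: Vt = 0.9736 V

0.9736


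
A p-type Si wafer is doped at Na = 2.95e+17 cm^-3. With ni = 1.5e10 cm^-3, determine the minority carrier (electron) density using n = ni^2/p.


Step 1: Majority hole concentration p ≈ Na = 2.95e+17 cm^-3
Step 2: n = ni^2 / Na = (1.5e10)^2 / 2.95e+17
Step 3: n = 7.63e+02 cm^-3

7.63e+02


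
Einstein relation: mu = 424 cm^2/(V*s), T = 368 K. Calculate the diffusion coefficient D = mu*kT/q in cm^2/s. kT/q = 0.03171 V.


Step 1: D = mu * (kT/q)
Step 2: D = 424 * 0.03171
Step 3: D = 13.45 cm^2/s

13.45


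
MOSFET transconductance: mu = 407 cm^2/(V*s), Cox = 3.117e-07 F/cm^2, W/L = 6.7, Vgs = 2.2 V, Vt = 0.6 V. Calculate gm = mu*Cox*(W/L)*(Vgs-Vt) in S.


Step 1: Vov = Vgs - Vt = 2.2 - 0.6 = 1.6 V
Step 2: gm = mu * Cox * (W/L) * Vov
Step 3: gm = 407 * 3.117e-07 * 6.7 * 1.6 = 1.36e-03 S

1.36e-03


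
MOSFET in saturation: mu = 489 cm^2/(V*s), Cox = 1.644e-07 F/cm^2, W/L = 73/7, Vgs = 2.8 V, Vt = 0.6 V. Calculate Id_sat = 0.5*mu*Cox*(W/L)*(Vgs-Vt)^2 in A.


Step 1: Overdrive voltage Vov = Vgs - Vt = 2.8 - 0.6 = 2.2 V
Step 2: W/L = 73/7 = 10.4286
Step 3: Id = 0.5 * 489 * 1.644e-07 * 10.4286 * 2.2^2
Step 4: Id = 2.03e-03 A

2.03e-03


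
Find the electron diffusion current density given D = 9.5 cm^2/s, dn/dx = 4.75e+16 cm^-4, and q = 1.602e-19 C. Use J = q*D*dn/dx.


Step 1: J = q * D * (dn/dx)
Step 2: J = 1.602e-19 * 9.5 * 4.75e+16
Step 3: J = 7.23e-02 A/cm^2

7.23e-02


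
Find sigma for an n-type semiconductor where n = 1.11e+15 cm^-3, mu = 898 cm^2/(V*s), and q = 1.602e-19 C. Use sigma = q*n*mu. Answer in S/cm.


Step 1: sigma = q * n * mu
Step 2: sigma = 1.602e-19 * 1.11e+15 * 898
Step 3: sigma = 1.597e-01 S/cm

1.597e-01


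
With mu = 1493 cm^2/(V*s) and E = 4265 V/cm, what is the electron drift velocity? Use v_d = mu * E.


Step 1: v_d = mu * E
Step 2: v_d = 1493 * 4265 = 6367645
Step 3: v_d = 6.37e+06 cm/s

6.37e+06


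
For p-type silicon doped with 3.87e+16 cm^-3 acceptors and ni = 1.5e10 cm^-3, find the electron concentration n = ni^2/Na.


Step 1: Majority hole concentration p ≈ Na = 3.87e+16 cm^-3
Step 2: n = ni^2 / Na = (1.5e10)^2 / 3.87e+16
Step 3: n = 5.81e+03 cm^-3

5.81e+03


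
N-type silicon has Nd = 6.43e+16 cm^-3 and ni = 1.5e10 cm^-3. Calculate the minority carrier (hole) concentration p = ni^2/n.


Step 1: Since Nd >> ni, n ≈ Nd = 6.43e+16 cm^-3
Step 2: p = ni^2 / n = (1.5e10)^2 / 6.43e+16
Step 3: p = 2.25e20 / 6.43e+16 = 3.50e+03 cm^-3

3.50e+03


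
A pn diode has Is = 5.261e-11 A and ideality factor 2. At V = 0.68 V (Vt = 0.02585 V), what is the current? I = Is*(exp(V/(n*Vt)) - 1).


Step 1: V/(n*Vt) = 0.68/(2*0.02585) = 13.1528
Step 2: exp(13.1528) = 5.1545e+05
Step 3: I = 5.261e-11 * (5.1545e+05 - 1) = 2.71e-05 A

2.71e-05


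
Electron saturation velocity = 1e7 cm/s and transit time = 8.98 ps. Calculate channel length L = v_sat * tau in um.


Step 1: tau in seconds = 8.98 ps * 1e-12 = 8.9800e-12 s
Step 2: L = v_sat * tau = 1e7 * 8.9800e-12 = 8.9800e-05 cm
Step 3: L in um = 8.9800e-05 * 1e4 = 0.898 um

0.898


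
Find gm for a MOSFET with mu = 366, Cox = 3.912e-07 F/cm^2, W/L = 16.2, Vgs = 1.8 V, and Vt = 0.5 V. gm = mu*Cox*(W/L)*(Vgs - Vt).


Step 1: Vov = Vgs - Vt = 1.8 - 0.5 = 1.3 V
Step 2: gm = mu * Cox * (W/L) * Vov
Step 3: gm = 366 * 3.912e-07 * 16.2 * 1.3 = 3.02e-03 S

3.02e-03


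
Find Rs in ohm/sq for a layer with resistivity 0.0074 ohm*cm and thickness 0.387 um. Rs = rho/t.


Step 1: Convert thickness to cm: t = 0.387 um = 3.8700e-05 cm
Step 2: Rs = rho / t = 0.0074 / 3.8700e-05
Step 3: Rs = 191.2 ohm/sq

191.2


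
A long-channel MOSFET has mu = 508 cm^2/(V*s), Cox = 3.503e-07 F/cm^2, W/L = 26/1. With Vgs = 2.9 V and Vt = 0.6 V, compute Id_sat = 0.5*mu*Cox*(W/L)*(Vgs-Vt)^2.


Step 1: Overdrive voltage Vov = Vgs - Vt = 2.9 - 0.6 = 2.3 V
Step 2: W/L = 26/1 = 26
Step 3: Id = 0.5 * 508 * 3.503e-07 * 26 * 2.3^2
Step 4: Id = 1.22e-02 A

1.22e-02


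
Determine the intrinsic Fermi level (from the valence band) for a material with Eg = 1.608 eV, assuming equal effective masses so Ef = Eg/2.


Step 1: For an intrinsic semiconductor, the Fermi level sits at midgap.
Step 2: Ef = Eg / 2 = 1.608 / 2 = 0.804 eV

0.804


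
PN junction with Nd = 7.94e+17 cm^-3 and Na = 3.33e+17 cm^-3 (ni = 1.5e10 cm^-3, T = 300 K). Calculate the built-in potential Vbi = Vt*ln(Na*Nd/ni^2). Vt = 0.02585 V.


Step 1: Compute Na*Nd/ni^2 = 3.33e+17 * 7.94e+17 / (1.5e10)^2 = 1.1751e+15
Step 2: ln(1.1751e+15) = 34.7001
Step 3: Vbi = 0.02585 * 34.7001 = 0.897 V

0.897


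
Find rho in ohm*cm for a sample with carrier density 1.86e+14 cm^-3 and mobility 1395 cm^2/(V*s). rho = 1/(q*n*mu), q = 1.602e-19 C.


Step 1: sigma = q * n * mu = 1.602e-19 * 1.86e+14 * 1395 = 4.15671e-02 S/cm
Step 2: rho = 1 / sigma = 1 / 4.15671e-02 = 24.06 ohm*cm

24.06


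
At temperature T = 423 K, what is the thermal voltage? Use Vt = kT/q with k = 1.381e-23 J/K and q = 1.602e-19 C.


Step 1: kT = 1.381e-23 * 423 = 5.84163e-21 J
Step 2: Vt = kT/q = 5.84163e-21 / 1.602e-19
Step 3: Vt = 0.03646 V

0.03646


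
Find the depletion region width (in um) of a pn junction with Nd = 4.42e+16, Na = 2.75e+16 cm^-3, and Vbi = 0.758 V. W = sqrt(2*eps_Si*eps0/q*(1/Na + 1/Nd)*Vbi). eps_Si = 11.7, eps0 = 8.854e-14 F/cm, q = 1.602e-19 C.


Step 1: 1/Na + 1/Nd = 1/2.75e+16 + 1/4.42e+16 = 5.89881e-17
Step 2: 2*eps*eps0/q = 2*11.7*8.854e-14/1.602e-19 = 1.293281e+07
Step 3: W^2 = 1.293281e+07 * 5.89881e-17 * 0.758 = 5.78264e-10
Step 4: W = sqrt(5.78264e-10) = 2.405e-05 cm = 0.2405 um

0.2405


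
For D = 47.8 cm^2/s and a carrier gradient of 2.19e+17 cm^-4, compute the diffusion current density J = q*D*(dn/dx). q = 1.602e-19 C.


Step 1: J = q * D * (dn/dx)
Step 2: J = 1.602e-19 * 47.8 * 2.19e+17
Step 3: J = 1.68e+00 A/cm^2

1.68e+00


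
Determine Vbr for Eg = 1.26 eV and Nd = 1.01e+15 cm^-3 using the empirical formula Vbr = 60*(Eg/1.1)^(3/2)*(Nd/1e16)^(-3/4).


Step 1: Eg/1.1 = 1.26/1.1 = 1.145455
Step 2: (Eg/1.1)^1.5 = 1.145455^1.5 = 1.225934
Step 3: (Nd/1e16)^(-0.75) = (0.101)^(-0.75) = 5.581603
Step 4: Vbr = 60 * 1.225934 * 5.581603 = 410.6 V

410.6


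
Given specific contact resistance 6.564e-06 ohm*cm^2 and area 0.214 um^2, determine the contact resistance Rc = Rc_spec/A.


Step 1: Convert area to cm^2: 0.214 um^2 = 2.1400e-09 cm^2
Step 2: Rc = Rc_spec / A = 6.564e-06 / 2.1400e-09
Step 3: Rc = 3.07e+03 ohms

3.07e+03


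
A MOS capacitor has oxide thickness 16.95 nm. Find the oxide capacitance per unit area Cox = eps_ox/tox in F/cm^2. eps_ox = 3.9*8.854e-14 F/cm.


Step 1: eps_ox = 3.9 * 8.854e-14 = 3.45306e-13 F/cm
Step 2: tox in cm = 16.95 nm * 1e-7 = 1.6950e-06 cm
Step 3: Cox = 3.45306e-13 / 1.6950e-06 = 2.04e-07 F/cm^2

2.04e-07


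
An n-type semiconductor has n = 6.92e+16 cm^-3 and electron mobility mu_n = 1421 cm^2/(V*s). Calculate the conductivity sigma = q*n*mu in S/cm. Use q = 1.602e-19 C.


Step 1: sigma = q * n * mu
Step 2: sigma = 1.602e-19 * 6.92e+16 * 1421
Step 3: sigma = 1.575e+01 S/cm

1.575e+01


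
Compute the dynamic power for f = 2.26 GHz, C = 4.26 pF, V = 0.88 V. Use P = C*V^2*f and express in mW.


Step 1: V^2 = 0.88^2 = 0.7744 V^2
Step 2: P = C*V^2*f = 4.26e-12 F * 0.7744 * 2.26e9 Hz
Step 3: P = 7.45561344e-03 W
Step 4: P = 7.456 mW

7.456


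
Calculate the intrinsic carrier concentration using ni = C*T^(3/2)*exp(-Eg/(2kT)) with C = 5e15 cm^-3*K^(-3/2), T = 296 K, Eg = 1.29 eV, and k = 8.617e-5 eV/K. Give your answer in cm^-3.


Step 1: Compute kT = 8.617e-5 * 296 = 0.02550632 eV
Step 2: Exponent = -Eg/(2kT) = -1.29/(2*0.02550632) = -25.28785
Step 3: T^(3/2) = 296^1.5 = 5092.58
Step 4: ni = 5e15 * 5092.58 * exp(-25.28785) = 2.65e+08 cm^-3

2.65e+08


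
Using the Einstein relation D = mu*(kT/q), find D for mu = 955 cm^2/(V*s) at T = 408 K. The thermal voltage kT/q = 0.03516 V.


Step 1: D = mu * (kT/q)
Step 2: D = 955 * 0.03516
Step 3: D = 33.58 cm^2/s

33.58


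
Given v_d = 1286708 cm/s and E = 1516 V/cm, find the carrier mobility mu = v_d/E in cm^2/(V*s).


Step 1: mu = v_d / E
Step 2: mu = 1286708 / 1516
Step 3: mu = 848.75 cm^2/(V*s)

848.75


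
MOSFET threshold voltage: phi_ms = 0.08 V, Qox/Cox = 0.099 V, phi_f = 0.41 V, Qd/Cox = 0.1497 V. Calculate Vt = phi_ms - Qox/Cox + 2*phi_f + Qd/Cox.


Step 1: Vt = phi_ms - Qox/Cox + 2*phi_f + Qd/Cox
Step 2: Vt = 0.08 - 0.099 + 2*0.41 + 0.1497
Step 3: Vt = 0.08 - 0.099 + 0.82 + 0.1497
Step 4: Vt = 0.9507 V

0.9507


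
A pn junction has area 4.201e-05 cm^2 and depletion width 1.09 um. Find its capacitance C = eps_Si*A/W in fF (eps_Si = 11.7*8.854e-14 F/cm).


Step 1: eps_Si = 11.7 * 8.854e-14 = 1.035918e-12 F/cm
Step 2: W in cm = 1.09 * 1e-4 = 1.09e-04 cm
Step 3: C = 1.035918e-12 * 4.201e-05 / 1.09e-04 = 3.992561e-13 F
Step 4: C = 399.26 fF

399.26


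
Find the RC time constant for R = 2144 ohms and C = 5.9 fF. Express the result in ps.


Step 1: tau = R * C
Step 2: tau = 2144 * 5.9 fF = 2144 * 5.9e-15 F
Step 3: tau = 1.26496e-11 s = 12.6496 ps

12.6496


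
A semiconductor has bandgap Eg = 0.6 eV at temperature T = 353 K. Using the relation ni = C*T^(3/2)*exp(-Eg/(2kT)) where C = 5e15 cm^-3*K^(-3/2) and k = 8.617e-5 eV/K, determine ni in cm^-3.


Step 1: Compute kT = 8.617e-5 * 353 = 0.03041801 eV
Step 2: Exponent = -Eg/(2kT) = -0.6/(2*0.03041801) = -9.86258
Step 3: T^(3/2) = 353^1.5 = 6632.27
Step 4: ni = 5e15 * 6632.27 * exp(-9.86258) = 1.73e+15 cm^-3

1.73e+15


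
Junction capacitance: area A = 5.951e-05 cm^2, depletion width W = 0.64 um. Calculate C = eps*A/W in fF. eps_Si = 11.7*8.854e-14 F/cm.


Step 1: eps_Si = 11.7 * 8.854e-14 = 1.035918e-12 F/cm
Step 2: W in cm = 0.64 * 1e-4 = 6.40e-05 cm
Step 3: C = 1.035918e-12 * 5.951e-05 / 6.40e-05 = 9.632419e-13 F
Step 4: C = 963.24 fF

963.24


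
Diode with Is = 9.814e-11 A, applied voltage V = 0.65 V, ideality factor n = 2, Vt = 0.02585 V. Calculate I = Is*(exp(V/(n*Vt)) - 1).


Step 1: V/(n*Vt) = 0.65/(2*0.02585) = 12.5725
Step 2: exp(12.5725) = 2.8851e+05
Step 3: I = 9.814e-11 * (2.8851e+05 - 1) = 2.83e-05 A

2.83e-05


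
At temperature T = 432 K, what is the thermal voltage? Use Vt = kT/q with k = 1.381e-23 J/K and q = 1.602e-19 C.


Step 1: kT = 1.381e-23 * 432 = 5.96592e-21 J
Step 2: Vt = kT/q = 5.96592e-21 / 1.602e-19
Step 3: Vt = 0.03724 V

0.03724


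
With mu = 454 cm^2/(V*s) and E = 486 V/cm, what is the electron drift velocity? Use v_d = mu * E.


Step 1: v_d = mu * E
Step 2: v_d = 454 * 486 = 220644
Step 3: v_d = 2.21e+05 cm/s

2.21e+05


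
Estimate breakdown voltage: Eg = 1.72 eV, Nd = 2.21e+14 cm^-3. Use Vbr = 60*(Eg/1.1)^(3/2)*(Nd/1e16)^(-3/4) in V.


Step 1: Eg/1.1 = 1.72/1.1 = 1.563636
Step 2: (Eg/1.1)^1.5 = 1.563636^1.5 = 1.955255
Step 3: (Nd/1e16)^(-0.75) = (0.0221)^(-0.75) = 17.446399
Step 4: Vbr = 60 * 1.955255 * 17.446399 = 2046.7 V

2046.7


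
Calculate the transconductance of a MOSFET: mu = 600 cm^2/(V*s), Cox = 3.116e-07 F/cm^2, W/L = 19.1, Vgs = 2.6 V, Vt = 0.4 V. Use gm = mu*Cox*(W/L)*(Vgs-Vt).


Step 1: Vov = Vgs - Vt = 2.6 - 0.4 = 2.2 V
Step 2: gm = mu * Cox * (W/L) * Vov
Step 3: gm = 600 * 3.116e-07 * 19.1 * 2.2 = 7.86e-03 S

7.86e-03


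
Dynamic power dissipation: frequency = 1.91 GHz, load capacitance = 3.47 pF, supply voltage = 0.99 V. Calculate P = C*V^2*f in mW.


Step 1: V^2 = 0.99^2 = 0.9801 V^2
Step 2: P = C*V^2*f = 3.47e-12 F * 0.9801 * 1.91e9 Hz
Step 3: P = 6.49580877e-03 W
Step 4: P = 6.496 mW

6.496


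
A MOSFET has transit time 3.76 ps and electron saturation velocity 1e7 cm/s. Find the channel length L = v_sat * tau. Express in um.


Step 1: tau in seconds = 3.76 ps * 1e-12 = 3.7600e-12 s
Step 2: L = v_sat * tau = 1e7 * 3.7600e-12 = 3.7600e-05 cm
Step 3: L in um = 3.7600e-05 * 1e4 = 0.376 um

0.376


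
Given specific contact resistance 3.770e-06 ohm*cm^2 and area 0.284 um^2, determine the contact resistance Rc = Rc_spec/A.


Step 1: Convert area to cm^2: 0.284 um^2 = 2.8400e-09 cm^2
Step 2: Rc = Rc_spec / A = 3.770e-06 / 2.8400e-09
Step 3: Rc = 1.33e+03 ohms

1.33e+03


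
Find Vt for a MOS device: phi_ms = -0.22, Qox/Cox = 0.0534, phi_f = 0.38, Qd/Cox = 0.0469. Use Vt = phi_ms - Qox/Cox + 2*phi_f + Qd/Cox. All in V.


Step 1: Vt = phi_ms - Qox/Cox + 2*phi_f + Qd/Cox
Step 2: Vt = -0.22 - 0.0534 + 2*0.38 + 0.0469
Step 3: Vt = -0.22 - 0.0534 + 0.76 + 0.0469
Step 4: Vt = 0.5335 V

0.5335


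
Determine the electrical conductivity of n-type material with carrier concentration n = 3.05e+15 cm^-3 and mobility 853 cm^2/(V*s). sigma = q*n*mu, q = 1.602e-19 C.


Step 1: sigma = q * n * mu
Step 2: sigma = 1.602e-19 * 3.05e+15 * 853
Step 3: sigma = 4.168e-01 S/cm

4.168e-01


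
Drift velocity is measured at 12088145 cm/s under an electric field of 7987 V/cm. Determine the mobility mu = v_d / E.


Step 1: mu = v_d / E
Step 2: mu = 12088145 / 7987
Step 3: mu = 1513.48 cm^2/(V*s)

1513.48


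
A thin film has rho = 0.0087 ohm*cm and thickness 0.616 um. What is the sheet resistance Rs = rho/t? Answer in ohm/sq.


Step 1: Convert thickness to cm: t = 0.616 um = 6.1600e-05 cm
Step 2: Rs = rho / t = 0.0087 / 6.1600e-05
Step 3: Rs = 141.2 ohm/sq

141.2


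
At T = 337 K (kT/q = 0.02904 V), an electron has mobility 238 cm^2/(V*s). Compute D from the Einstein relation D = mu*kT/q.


Step 1: D = mu * (kT/q)
Step 2: D = 238 * 0.02904
Step 3: D = 6.91 cm^2/s

6.91


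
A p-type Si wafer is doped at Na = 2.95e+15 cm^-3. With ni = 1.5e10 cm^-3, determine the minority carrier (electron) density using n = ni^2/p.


Step 1: Majority hole concentration p ≈ Na = 2.95e+15 cm^-3
Step 2: n = ni^2 / Na = (1.5e10)^2 / 2.95e+15
Step 3: n = 7.63e+04 cm^-3

7.63e+04


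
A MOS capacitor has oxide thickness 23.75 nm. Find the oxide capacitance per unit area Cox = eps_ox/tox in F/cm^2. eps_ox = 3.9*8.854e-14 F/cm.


Step 1: eps_ox = 3.9 * 8.854e-14 = 3.45306e-13 F/cm
Step 2: tox in cm = 23.75 nm * 1e-7 = 2.3750e-06 cm
Step 3: Cox = 3.45306e-13 / 2.3750e-06 = 1.45e-07 F/cm^2

1.45e-07


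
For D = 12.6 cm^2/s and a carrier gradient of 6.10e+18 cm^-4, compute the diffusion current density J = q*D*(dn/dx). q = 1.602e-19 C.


Step 1: J = q * D * (dn/dx)
Step 2: J = 1.602e-19 * 12.6 * 6.10e+18
Step 3: J = 1.23e+01 A/cm^2

1.23e+01


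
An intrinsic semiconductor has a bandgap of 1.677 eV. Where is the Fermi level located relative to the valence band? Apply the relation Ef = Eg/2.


Step 1: For an intrinsic semiconductor, the Fermi level sits at midgap.
Step 2: Ef = Eg / 2 = 1.677 / 2 = 0.8385 eV

0.8385


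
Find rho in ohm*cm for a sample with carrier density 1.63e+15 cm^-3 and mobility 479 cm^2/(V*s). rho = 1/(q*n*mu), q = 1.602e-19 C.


Step 1: sigma = q * n * mu = 1.602e-19 * 1.63e+15 * 479 = 1.25079e-01 S/cm
Step 2: rho = 1 / sigma = 1 / 1.25079e-01 = 7.995 ohm*cm

7.995


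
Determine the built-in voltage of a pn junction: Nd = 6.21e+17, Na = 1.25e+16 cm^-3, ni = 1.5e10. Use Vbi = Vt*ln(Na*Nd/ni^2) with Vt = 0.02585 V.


Step 1: Compute Na*Nd/ni^2 = 1.25e+16 * 6.21e+17 / (1.5e10)^2 = 3.4500e+13
Step 2: ln(3.4500e+13) = 31.1720
Step 3: Vbi = 0.02585 * 31.1720 = 0.806 V

0.806


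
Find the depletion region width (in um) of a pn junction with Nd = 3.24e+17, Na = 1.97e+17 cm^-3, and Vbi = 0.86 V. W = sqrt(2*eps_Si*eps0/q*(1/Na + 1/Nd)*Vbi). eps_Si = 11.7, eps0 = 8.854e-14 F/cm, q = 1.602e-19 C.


Step 1: 1/Na + 1/Nd = 1/1.97e+17 + 1/3.24e+17 = 8.16256e-18
Step 2: 2*eps*eps0/q = 2*11.7*8.854e-14/1.602e-19 = 1.293281e+07
Step 3: W^2 = 1.293281e+07 * 8.16256e-18 * 0.86 = 9.07858e-11
Step 4: W = sqrt(9.07858e-11) = 9.528e-06 cm = 0.09528 um

0.09528


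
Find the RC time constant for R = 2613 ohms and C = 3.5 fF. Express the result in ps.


Step 1: tau = R * C
Step 2: tau = 2613 * 3.5 fF = 2613 * 3.5e-15 F
Step 3: tau = 9.1455e-12 s = 9.1455 ps

9.1455


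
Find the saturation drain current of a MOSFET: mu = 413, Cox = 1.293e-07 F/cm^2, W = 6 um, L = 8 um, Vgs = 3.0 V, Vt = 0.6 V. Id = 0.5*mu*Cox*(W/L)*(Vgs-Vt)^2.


Step 1: Overdrive voltage Vov = Vgs - Vt = 3.0 - 0.6 = 2.4 V
Step 2: W/L = 6/8 = 0.75
Step 3: Id = 0.5 * 413 * 1.293e-07 * 0.75 * 2.4^2
Step 4: Id = 1.15e-04 A

1.15e-04


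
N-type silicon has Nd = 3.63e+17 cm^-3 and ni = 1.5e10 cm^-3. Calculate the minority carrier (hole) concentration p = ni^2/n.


Step 1: Since Nd >> ni, n ≈ Nd = 3.63e+17 cm^-3
Step 2: p = ni^2 / n = (1.5e10)^2 / 3.63e+17
Step 3: p = 2.25e20 / 3.63e+17 = 6.20e+02 cm^-3

6.20e+02


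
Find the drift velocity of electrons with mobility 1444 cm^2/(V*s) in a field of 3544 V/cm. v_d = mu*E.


Step 1: v_d = mu * E
Step 2: v_d = 1444 * 3544 = 5117536
Step 3: v_d = 5.12e+06 cm/s

5.12e+06


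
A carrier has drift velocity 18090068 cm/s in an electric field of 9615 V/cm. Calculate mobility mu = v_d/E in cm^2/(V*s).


Step 1: mu = v_d / E
Step 2: mu = 18090068 / 9615
Step 3: mu = 1881.44 cm^2/(V*s)

1881.44


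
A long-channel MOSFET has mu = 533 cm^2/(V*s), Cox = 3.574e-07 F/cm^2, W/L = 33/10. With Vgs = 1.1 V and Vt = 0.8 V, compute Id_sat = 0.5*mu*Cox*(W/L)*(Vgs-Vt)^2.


Step 1: Overdrive voltage Vov = Vgs - Vt = 1.1 - 0.8 = 0.3 V
Step 2: W/L = 33/10 = 3.3
Step 3: Id = 0.5 * 533 * 3.574e-07 * 3.3 * 0.3^2
Step 4: Id = 2.83e-05 A

2.83e-05


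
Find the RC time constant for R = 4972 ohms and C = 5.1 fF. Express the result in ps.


Step 1: tau = R * C
Step 2: tau = 4972 * 5.1 fF = 4972 * 5.1e-15 F
Step 3: tau = 2.53572e-11 s = 25.3572 ps

25.3572


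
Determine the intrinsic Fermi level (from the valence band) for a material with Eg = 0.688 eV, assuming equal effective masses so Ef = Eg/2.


Step 1: For an intrinsic semiconductor, the Fermi level sits at midgap.
Step 2: Ef = Eg / 2 = 0.688 / 2 = 0.344 eV

0.344


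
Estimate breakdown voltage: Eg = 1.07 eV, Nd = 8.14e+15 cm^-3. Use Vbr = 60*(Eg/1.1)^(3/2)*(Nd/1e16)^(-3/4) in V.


Step 1: Eg/1.1 = 1.07/1.1 = 0.972727
Step 2: (Eg/1.1)^1.5 = 0.972727^1.5 = 0.959371
Step 3: (Nd/1e16)^(-0.75) = (0.814)^(-0.75) = 1.166895
Step 4: Vbr = 60 * 0.959371 * 1.166895 = 67.2 V

67.2


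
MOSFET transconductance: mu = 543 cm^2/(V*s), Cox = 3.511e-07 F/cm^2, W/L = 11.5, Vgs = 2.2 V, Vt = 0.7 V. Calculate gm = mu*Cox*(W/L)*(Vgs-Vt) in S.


Step 1: Vov = Vgs - Vt = 2.2 - 0.7 = 1.5 V
Step 2: gm = mu * Cox * (W/L) * Vov
Step 3: gm = 543 * 3.511e-07 * 11.5 * 1.5 = 3.29e-03 S

3.29e-03


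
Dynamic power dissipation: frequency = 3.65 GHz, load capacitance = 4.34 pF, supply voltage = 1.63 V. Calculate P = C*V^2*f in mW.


Step 1: V^2 = 1.63^2 = 2.6569 V^2
Step 2: P = C*V^2*f = 4.34e-12 F * 2.6569 * 3.65e9 Hz
Step 3: P = 4.20879529e-02 W
Step 4: P = 42.088 mW

42.088


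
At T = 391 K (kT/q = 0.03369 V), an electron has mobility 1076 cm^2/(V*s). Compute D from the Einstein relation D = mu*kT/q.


Step 1: D = mu * (kT/q)
Step 2: D = 1076 * 0.03369
Step 3: D = 36.25 cm^2/s

36.25


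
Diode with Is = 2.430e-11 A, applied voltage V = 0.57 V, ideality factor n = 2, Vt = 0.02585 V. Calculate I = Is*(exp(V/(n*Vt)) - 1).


Step 1: V/(n*Vt) = 0.57/(2*0.02585) = 11.0251
Step 2: exp(11.0251) = 6.1396e+04
Step 3: I = 2.430e-11 * (6.1396e+04 - 1) = 1.49e-06 A

1.49e-06


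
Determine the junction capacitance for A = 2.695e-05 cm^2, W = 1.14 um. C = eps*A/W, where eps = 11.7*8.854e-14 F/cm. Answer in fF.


Step 1: eps_Si = 11.7 * 8.854e-14 = 1.035918e-12 F/cm
Step 2: W in cm = 1.14 * 1e-4 = 1.14e-04 cm
Step 3: C = 1.035918e-12 * 2.695e-05 / 1.14e-04 = 2.448946e-13 F
Step 4: C = 244.89 fF

244.89


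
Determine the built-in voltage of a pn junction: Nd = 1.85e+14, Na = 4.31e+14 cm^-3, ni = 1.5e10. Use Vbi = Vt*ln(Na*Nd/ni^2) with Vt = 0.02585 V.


Step 1: Compute Na*Nd/ni^2 = 4.31e+14 * 1.85e+14 / (1.5e10)^2 = 3.5438e+08
Step 2: ln(3.5438e+08) = 19.6859
Step 3: Vbi = 0.02585 * 19.6859 = 0.509 V

0.509


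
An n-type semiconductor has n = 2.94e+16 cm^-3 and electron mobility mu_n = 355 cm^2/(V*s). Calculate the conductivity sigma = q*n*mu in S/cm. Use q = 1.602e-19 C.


Step 1: sigma = q * n * mu
Step 2: sigma = 1.602e-19 * 2.94e+16 * 355
Step 3: sigma = 1.672e+00 S/cm

1.672e+00


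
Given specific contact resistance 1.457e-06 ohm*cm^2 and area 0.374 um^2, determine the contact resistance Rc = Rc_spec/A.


Step 1: Convert area to cm^2: 0.374 um^2 = 3.7400e-09 cm^2
Step 2: Rc = Rc_spec / A = 1.457e-06 / 3.7400e-09
Step 3: Rc = 3.90e+02 ohms

3.90e+02


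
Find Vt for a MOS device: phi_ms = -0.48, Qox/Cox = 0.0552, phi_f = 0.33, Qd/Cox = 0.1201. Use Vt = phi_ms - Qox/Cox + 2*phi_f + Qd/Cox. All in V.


Step 1: Vt = phi_ms - Qox/Cox + 2*phi_f + Qd/Cox
Step 2: Vt = -0.48 - 0.0552 + 2*0.33 + 0.1201
Step 3: Vt = -0.48 - 0.0552 + 0.66 + 0.1201
Step 4: Vt = 0.2449 V

0.2449


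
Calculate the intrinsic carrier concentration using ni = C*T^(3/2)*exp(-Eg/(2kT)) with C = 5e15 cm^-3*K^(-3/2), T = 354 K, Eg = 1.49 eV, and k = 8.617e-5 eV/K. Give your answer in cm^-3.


Step 1: Compute kT = 8.617e-5 * 354 = 0.03050418 eV
Step 2: Exponent = -Eg/(2kT) = -1.49/(2*0.03050418) = -24.42288
Step 3: T^(3/2) = 354^1.5 = 6660.47
Step 4: ni = 5e15 * 6660.47 * exp(-24.42288) = 8.24e+08 cm^-3

8.24e+08


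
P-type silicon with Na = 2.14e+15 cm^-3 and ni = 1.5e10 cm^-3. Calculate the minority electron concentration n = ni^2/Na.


Step 1: Majority hole concentration p ≈ Na = 2.14e+15 cm^-3
Step 2: n = ni^2 / Na = (1.5e10)^2 / 2.14e+15
Step 3: n = 1.05e+05 cm^-3

1.05e+05


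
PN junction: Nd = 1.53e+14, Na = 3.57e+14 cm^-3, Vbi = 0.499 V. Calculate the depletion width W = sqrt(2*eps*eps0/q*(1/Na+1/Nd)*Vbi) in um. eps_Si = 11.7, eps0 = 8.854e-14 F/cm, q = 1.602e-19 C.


Step 1: 1/Na + 1/Nd = 1/3.57e+14 + 1/1.53e+14 = 9.33707e-15
Step 2: 2*eps*eps0/q = 2*11.7*8.854e-14/1.602e-19 = 1.293281e+07
Step 3: W^2 = 1.293281e+07 * 9.33707e-15 * 0.499 = 6.02565e-08
Step 4: W = sqrt(6.02565e-08) = 2.455e-04 cm = 2.455 um

2.455


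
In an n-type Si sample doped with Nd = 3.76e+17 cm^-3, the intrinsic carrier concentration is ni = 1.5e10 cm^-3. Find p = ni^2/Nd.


Step 1: Since Nd >> ni, n ≈ Nd = 3.76e+17 cm^-3
Step 2: p = ni^2 / n = (1.5e10)^2 / 3.76e+17
Step 3: p = 2.25e20 / 3.76e+17 = 5.98e+02 cm^-3

5.98e+02


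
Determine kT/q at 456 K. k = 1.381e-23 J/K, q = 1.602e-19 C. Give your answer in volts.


Step 1: kT = 1.381e-23 * 456 = 6.29736e-21 J
Step 2: Vt = kT/q = 6.29736e-21 / 1.602e-19
Step 3: Vt = 0.03931 V

0.03931


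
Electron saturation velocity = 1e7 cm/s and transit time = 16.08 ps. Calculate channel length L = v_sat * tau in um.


Step 1: tau in seconds = 16.08 ps * 1e-12 = 1.6080e-11 s
Step 2: L = v_sat * tau = 1e7 * 1.6080e-11 = 1.6080e-04 cm
Step 3: L in um = 1.6080e-04 * 1e4 = 1.608 um

1.608


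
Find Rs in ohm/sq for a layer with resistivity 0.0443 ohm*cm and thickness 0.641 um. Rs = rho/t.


Step 1: Convert thickness to cm: t = 0.641 um = 6.4100e-05 cm
Step 2: Rs = rho / t = 0.0443 / 6.4100e-05
Step 3: Rs = 691.1 ohm/sq

691.1


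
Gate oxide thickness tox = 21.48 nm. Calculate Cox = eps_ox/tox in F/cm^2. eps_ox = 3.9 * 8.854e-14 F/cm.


Step 1: eps_ox = 3.9 * 8.854e-14 = 3.45306e-13 F/cm
Step 2: tox in cm = 21.48 nm * 1e-7 = 2.1480e-06 cm
Step 3: Cox = 3.45306e-13 / 2.1480e-06 = 1.61e-07 F/cm^2

1.61e-07


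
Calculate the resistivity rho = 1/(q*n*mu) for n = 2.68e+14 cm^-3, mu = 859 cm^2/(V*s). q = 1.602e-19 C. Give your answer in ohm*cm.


Step 1: sigma = q * n * mu = 1.602e-19 * 2.68e+14 * 859 = 3.68800e-02 S/cm
Step 2: rho = 1 / sigma = 1 / 3.68800e-02 = 27.11 ohm*cm

27.11


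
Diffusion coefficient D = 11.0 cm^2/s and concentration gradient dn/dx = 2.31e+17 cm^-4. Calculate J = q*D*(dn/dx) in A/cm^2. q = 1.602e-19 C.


Step 1: J = q * D * (dn/dx)
Step 2: J = 1.602e-19 * 11.0 * 2.31e+17
Step 3: J = 4.07e-01 A/cm^2

4.07e-01


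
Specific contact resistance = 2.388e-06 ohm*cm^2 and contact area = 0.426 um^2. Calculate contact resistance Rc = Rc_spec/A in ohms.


Step 1: Convert area to cm^2: 0.426 um^2 = 4.2600e-09 cm^2
Step 2: Rc = Rc_spec / A = 2.388e-06 / 4.2600e-09
Step 3: Rc = 5.61e+02 ohms

5.61e+02


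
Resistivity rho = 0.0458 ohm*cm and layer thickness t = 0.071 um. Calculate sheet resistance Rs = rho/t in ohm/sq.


Step 1: Convert thickness to cm: t = 0.071 um = 7.1000e-06 cm
Step 2: Rs = rho / t = 0.0458 / 7.1000e-06
Step 3: Rs = 6450.7 ohm/sq

6450.7


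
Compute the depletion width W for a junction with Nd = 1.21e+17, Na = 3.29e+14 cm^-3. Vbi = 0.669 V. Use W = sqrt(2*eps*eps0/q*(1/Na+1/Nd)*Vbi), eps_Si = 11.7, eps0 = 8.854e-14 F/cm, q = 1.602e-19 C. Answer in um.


Step 1: 1/Na + 1/Nd = 1/3.29e+14 + 1/1.21e+17 = 3.04778e-15
Step 2: 2*eps*eps0/q = 2*11.7*8.854e-14/1.602e-19 = 1.293281e+07
Step 3: W^2 = 1.293281e+07 * 3.04778e-15 * 0.669 = 2.63695e-08
Step 4: W = sqrt(2.63695e-08) = 1.624e-04 cm = 1.624 um

1.624


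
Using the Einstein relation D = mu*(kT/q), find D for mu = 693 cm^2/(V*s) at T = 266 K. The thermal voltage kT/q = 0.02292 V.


Step 1: D = mu * (kT/q)
Step 2: D = 693 * 0.02292
Step 3: D = 15.88 cm^2/s

15.88


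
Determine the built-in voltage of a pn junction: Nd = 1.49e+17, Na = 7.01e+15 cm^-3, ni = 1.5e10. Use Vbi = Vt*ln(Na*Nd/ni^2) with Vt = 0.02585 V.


Step 1: Compute Na*Nd/ni^2 = 7.01e+15 * 1.49e+17 / (1.5e10)^2 = 4.6422e+12
Step 2: ln(4.6422e+12) = 29.1662
Step 3: Vbi = 0.02585 * 29.1662 = 0.754 V

0.754


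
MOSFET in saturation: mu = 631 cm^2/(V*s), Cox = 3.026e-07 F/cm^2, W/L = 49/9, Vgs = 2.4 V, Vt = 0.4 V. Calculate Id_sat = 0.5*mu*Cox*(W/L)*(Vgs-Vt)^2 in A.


Step 1: Overdrive voltage Vov = Vgs - Vt = 2.4 - 0.4 = 2.0 V
Step 2: W/L = 49/9 = 5.44444
Step 3: Id = 0.5 * 631 * 3.026e-07 * 5.44444 * 2.0^2
Step 4: Id = 2.08e-03 A

2.08e-03


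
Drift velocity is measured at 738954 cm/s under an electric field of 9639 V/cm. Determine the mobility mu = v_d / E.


Step 1: mu = v_d / E
Step 2: mu = 738954 / 9639
Step 3: mu = 76.66 cm^2/(V*s)

76.66


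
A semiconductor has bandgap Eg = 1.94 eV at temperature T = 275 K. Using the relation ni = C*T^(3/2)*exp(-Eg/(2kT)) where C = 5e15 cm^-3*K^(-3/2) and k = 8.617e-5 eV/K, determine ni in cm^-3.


Step 1: Compute kT = 8.617e-5 * 275 = 0.02369675 eV
Step 2: Exponent = -Eg/(2kT) = -1.94/(2*0.02369675) = -40.93388
Step 3: T^(3/2) = 275^1.5 = 4560.36
Step 4: ni = 5e15 * 4560.36 * exp(-40.93388) = 3.81e+01 cm^-3

3.81e+01


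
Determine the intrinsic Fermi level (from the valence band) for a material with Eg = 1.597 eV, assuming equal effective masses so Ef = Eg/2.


Step 1: For an intrinsic semiconductor, the Fermi level sits at midgap.
Step 2: Ef = Eg / 2 = 1.597 / 2 = 0.7985 eV

0.7985


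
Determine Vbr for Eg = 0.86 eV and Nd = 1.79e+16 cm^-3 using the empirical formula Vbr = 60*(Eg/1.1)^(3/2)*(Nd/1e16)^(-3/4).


Step 1: Eg/1.1 = 0.86/1.1 = 0.781818
Step 2: (Eg/1.1)^1.5 = 0.781818^1.5 = 0.691287
Step 3: (Nd/1e16)^(-0.75) = (1.79)^(-0.75) = 0.646190
Step 4: Vbr = 60 * 0.691287 * 0.646190 = 26.8 V

26.8


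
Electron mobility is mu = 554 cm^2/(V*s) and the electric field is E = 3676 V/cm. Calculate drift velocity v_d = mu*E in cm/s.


Step 1: v_d = mu * E
Step 2: v_d = 554 * 3676 = 2036504
Step 3: v_d = 2.04e+06 cm/s

2.04e+06


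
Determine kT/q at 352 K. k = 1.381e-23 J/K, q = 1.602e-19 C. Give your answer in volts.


Step 1: kT = 1.381e-23 * 352 = 4.86112e-21 J
Step 2: Vt = kT/q = 4.86112e-21 / 1.602e-19
Step 3: Vt = 0.03034 V

0.03034


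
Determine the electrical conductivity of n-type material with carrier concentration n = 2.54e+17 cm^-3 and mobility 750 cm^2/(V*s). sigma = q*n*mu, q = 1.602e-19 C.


Step 1: sigma = q * n * mu
Step 2: sigma = 1.602e-19 * 2.54e+17 * 750
Step 3: sigma = 3.052e+01 S/cm

3.052e+01


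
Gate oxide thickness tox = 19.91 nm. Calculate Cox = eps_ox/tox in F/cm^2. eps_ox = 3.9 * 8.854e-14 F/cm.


Step 1: eps_ox = 3.9 * 8.854e-14 = 3.45306e-13 F/cm
Step 2: tox in cm = 19.91 nm * 1e-7 = 1.9910e-06 cm
Step 3: Cox = 3.45306e-13 / 1.9910e-06 = 1.73e-07 F/cm^2

1.73e-07


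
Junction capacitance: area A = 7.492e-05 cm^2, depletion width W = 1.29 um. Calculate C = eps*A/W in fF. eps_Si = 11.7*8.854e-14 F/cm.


Step 1: eps_Si = 11.7 * 8.854e-14 = 1.035918e-12 F/cm
Step 2: W in cm = 1.29 * 1e-4 = 1.29e-04 cm
Step 3: C = 1.035918e-12 * 7.492e-05 / 1.29e-04 = 6.016355e-13 F
Step 4: C = 601.64 fF

601.64


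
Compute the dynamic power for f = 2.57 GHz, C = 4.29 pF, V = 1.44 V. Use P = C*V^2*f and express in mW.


Step 1: V^2 = 1.44^2 = 2.0736 V^2
Step 2: P = C*V^2*f = 4.29e-12 F * 2.0736 * 2.57e9 Hz
Step 3: P = 2.286206208e-02 W
Step 4: P = 22.862 mW

22.862


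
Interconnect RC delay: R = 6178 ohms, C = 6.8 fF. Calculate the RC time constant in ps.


Step 1: tau = R * C
Step 2: tau = 6178 * 6.8 fF = 6178 * 6.8e-15 F
Step 3: tau = 4.20104e-11 s = 42.0104 ps

42.0104


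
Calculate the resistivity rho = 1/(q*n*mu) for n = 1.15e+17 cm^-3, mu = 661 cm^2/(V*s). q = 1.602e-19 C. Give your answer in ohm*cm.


Step 1: sigma = q * n * mu = 1.602e-19 * 1.15e+17 * 661 = 1.21776e+01 S/cm
Step 2: rho = 1 / sigma = 1 / 1.21776e+01 = 0.08212 ohm*cm

0.08212


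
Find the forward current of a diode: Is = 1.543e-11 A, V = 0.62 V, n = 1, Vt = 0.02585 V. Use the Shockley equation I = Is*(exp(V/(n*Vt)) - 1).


Step 1: V/(n*Vt) = 0.62/(1*0.02585) = 23.9845
Step 2: exp(23.9845) = 2.6082e+10
Step 3: I = 1.543e-11 * (2.6082e+10 - 1) = 4.02e-01 A

4.02e-01


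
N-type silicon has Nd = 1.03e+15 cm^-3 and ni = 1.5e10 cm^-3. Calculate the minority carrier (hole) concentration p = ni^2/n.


Step 1: Since Nd >> ni, n ≈ Nd = 1.03e+15 cm^-3
Step 2: p = ni^2 / n = (1.5e10)^2 / 1.03e+15
Step 3: p = 2.25e20 / 1.03e+15 = 2.18e+05 cm^-3

2.18e+05


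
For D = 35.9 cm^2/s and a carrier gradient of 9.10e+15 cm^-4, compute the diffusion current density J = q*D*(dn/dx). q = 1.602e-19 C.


Step 1: J = q * D * (dn/dx)
Step 2: J = 1.602e-19 * 35.9 * 9.10e+15
Step 3: J = 5.23e-02 A/cm^2

5.23e-02


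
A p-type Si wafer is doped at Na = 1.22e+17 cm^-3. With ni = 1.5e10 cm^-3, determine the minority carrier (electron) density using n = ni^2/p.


Step 1: Majority hole concentration p ≈ Na = 1.22e+17 cm^-3
Step 2: n = ni^2 / Na = (1.5e10)^2 / 1.22e+17
Step 3: n = 1.84e+03 cm^-3

1.84e+03


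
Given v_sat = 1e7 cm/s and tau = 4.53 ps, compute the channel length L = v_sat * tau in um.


Step 1: tau in seconds = 4.53 ps * 1e-12 = 4.5300e-12 s
Step 2: L = v_sat * tau = 1e7 * 4.5300e-12 = 4.5300e-05 cm
Step 3: L in um = 4.5300e-05 * 1e4 = 0.453 um

0.453


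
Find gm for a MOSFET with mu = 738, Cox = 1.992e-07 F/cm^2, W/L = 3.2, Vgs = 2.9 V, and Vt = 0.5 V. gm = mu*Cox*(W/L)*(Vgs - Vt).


Step 1: Vov = Vgs - Vt = 2.9 - 0.5 = 2.4 V
Step 2: gm = mu * Cox * (W/L) * Vov
Step 3: gm = 738 * 1.992e-07 * 3.2 * 2.4 = 1.13e-03 S

1.13e-03


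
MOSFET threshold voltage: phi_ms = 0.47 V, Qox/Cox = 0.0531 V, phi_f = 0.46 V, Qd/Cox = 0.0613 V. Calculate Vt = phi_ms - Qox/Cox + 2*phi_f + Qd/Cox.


Step 1: Vt = phi_ms - Qox/Cox + 2*phi_f + Qd/Cox
Step 2: Vt = 0.47 - 0.0531 + 2*0.46 + 0.0613
Step 3: Vt = 0.47 - 0.0531 + 0.92 + 0.0613
Step 4: Vt = 1.3982 V

1.3982


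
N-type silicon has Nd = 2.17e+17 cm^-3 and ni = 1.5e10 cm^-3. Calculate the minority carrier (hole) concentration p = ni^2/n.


Step 1: Since Nd >> ni, n ≈ Nd = 2.17e+17 cm^-3
Step 2: p = ni^2 / n = (1.5e10)^2 / 2.17e+17
Step 3: p = 2.25e20 / 2.17e+17 = 1.04e+03 cm^-3

1.04e+03


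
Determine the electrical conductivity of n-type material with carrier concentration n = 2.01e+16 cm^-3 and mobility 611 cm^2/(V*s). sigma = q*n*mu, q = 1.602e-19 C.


Step 1: sigma = q * n * mu
Step 2: sigma = 1.602e-19 * 2.01e+16 * 611
Step 3: sigma = 1.967e+00 S/cm

1.967e+00


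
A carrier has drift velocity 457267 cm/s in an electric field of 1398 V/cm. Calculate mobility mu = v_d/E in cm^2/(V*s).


Step 1: mu = v_d / E
Step 2: mu = 457267 / 1398
Step 3: mu = 327.09 cm^2/(V*s)

327.09


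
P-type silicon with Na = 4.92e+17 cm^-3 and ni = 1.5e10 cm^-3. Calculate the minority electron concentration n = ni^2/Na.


Step 1: Majority hole concentration p ≈ Na = 4.92e+17 cm^-3
Step 2: n = ni^2 / Na = (1.5e10)^2 / 4.92e+17
Step 3: n = 4.57e+02 cm^-3

4.57e+02


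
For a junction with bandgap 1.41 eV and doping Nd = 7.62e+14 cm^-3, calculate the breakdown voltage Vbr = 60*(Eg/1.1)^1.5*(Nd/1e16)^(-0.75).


Step 1: Eg/1.1 = 1.41/1.1 = 1.281818
Step 2: (Eg/1.1)^1.5 = 1.281818^1.5 = 1.451241
Step 3: (Nd/1e16)^(-0.75) = (0.0762)^(-0.75) = 6.894992
Step 4: Vbr = 60 * 1.451241 * 6.894992 = 600.4 V

600.4


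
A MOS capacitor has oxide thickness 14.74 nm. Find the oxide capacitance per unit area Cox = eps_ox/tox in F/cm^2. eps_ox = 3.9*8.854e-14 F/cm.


Step 1: eps_ox = 3.9 * 8.854e-14 = 3.45306e-13 F/cm
Step 2: tox in cm = 14.74 nm * 1e-7 = 1.4740e-06 cm
Step 3: Cox = 3.45306e-13 / 1.4740e-06 = 2.34e-07 F/cm^2

2.34e-07


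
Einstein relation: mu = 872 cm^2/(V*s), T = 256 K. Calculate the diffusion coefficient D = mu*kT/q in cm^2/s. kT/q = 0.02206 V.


Step 1: D = mu * (kT/q)
Step 2: D = 872 * 0.02206
Step 3: D = 19.24 cm^2/s

19.24


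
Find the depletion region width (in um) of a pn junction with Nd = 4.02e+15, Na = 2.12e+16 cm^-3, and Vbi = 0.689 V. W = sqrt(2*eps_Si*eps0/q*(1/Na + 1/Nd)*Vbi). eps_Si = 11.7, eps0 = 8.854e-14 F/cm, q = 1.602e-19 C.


Step 1: 1/Na + 1/Nd = 1/2.12e+16 + 1/4.02e+15 = 2.95926e-16
Step 2: 2*eps*eps0/q = 2*11.7*8.854e-14/1.602e-19 = 1.293281e+07
Step 3: W^2 = 1.293281e+07 * 2.95926e-16 * 0.689 = 2.63691e-09
Step 4: W = sqrt(2.63691e-09) = 5.135e-05 cm = 0.5135 um

0.5135


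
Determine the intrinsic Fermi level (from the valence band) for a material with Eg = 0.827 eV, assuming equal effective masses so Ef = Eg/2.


Step 1: For an intrinsic semiconductor, the Fermi level sits at midgap.
Step 2: Ef = Eg / 2 = 0.827 / 2 = 0.4135 eV

0.4135


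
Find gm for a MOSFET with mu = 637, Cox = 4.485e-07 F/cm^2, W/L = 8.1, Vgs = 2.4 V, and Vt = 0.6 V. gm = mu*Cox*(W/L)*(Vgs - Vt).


Step 1: Vov = Vgs - Vt = 2.4 - 0.6 = 1.8 V
Step 2: gm = mu * Cox * (W/L) * Vov
Step 3: gm = 637 * 4.485e-07 * 8.1 * 1.8 = 4.17e-03 S

4.17e-03


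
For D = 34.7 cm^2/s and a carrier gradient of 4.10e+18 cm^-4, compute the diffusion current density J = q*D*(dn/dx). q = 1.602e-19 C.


Step 1: J = q * D * (dn/dx)
Step 2: J = 1.602e-19 * 34.7 * 4.10e+18
Step 3: J = 2.28e+01 A/cm^2

2.28e+01


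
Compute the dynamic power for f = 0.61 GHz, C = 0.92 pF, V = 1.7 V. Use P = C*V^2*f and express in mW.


Step 1: V^2 = 1.7^2 = 2.89 V^2
Step 2: P = C*V^2*f = 0.92e-12 F * 2.89 * 0.61e9 Hz
Step 3: P = 1.621868e-03 W
Step 4: P = 1.622 mW

1.622


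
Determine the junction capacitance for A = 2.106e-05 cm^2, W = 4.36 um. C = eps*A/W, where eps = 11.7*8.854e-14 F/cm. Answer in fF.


Step 1: eps_Si = 11.7 * 8.854e-14 = 1.035918e-12 F/cm
Step 2: W in cm = 4.36 * 1e-4 = 4.36e-04 cm
Step 3: C = 1.035918e-12 * 2.106e-05 / 4.36e-04 = 5.003769e-14 F
Step 4: C = 50.04 fF

50.04


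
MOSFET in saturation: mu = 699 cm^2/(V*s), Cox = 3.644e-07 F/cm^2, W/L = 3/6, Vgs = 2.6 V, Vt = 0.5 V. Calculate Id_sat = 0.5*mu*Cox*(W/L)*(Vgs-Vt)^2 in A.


Step 1: Overdrive voltage Vov = Vgs - Vt = 2.6 - 0.5 = 2.1 V
Step 2: W/L = 3/6 = 0.5
Step 3: Id = 0.5 * 699 * 3.644e-07 * 0.5 * 2.1^2
Step 4: Id = 2.81e-04 A

2.81e-04


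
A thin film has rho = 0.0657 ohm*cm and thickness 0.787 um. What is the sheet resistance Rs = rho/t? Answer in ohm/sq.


Step 1: Convert thickness to cm: t = 0.787 um = 7.8700e-05 cm
Step 2: Rs = rho / t = 0.0657 / 7.8700e-05
Step 3: Rs = 834.8 ohm/sq

834.8
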